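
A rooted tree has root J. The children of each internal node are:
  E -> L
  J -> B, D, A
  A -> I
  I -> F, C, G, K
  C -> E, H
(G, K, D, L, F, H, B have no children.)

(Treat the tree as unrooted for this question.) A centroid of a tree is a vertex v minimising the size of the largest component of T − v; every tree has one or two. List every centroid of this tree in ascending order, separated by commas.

I

If I is removed the pieces have sizes 4, 4, 1, 1, 1, all ≤ ⌊12/2⌋ = 6.
No neighbour of I does as well, so I is the unique centroid.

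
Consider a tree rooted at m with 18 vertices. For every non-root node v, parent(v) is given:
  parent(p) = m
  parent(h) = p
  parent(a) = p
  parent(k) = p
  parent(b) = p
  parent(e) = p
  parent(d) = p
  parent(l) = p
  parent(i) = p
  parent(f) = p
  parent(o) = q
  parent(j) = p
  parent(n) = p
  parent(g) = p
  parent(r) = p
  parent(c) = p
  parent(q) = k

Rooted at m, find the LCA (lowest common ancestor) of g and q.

p

Ancestors of g (toward the root): g, p, m.
Ancestors of q: q, k, p, m.
The deepest node appearing in both lists is p.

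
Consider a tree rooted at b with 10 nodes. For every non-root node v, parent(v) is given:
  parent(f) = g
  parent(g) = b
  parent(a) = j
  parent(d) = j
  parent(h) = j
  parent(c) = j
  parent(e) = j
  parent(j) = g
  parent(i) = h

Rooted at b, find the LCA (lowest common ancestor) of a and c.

Ancestors of a (toward the root): a, j, g, b.
Ancestors of c: c, j, g, b.
The deepest node appearing in both lists is j.

j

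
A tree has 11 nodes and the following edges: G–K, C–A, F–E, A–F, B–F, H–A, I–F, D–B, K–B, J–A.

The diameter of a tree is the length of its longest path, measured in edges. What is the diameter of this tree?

Starting from G, a farthest node is J at distance 5.
One longest path: G - K - B - F - A - J.
So the diameter is 5.

5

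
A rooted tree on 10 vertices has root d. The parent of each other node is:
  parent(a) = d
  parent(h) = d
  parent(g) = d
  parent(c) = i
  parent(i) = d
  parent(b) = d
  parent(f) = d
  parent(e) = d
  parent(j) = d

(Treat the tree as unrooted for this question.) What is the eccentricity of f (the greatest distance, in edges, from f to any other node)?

3

Distances from f peak at 3, attained at c.
f – d – i – c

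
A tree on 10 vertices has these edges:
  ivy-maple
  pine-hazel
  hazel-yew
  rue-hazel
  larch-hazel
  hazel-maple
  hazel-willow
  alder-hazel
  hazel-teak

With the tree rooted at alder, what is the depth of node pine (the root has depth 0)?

Path from alder to pine: alder → hazel → pine, which has 2 edges.

2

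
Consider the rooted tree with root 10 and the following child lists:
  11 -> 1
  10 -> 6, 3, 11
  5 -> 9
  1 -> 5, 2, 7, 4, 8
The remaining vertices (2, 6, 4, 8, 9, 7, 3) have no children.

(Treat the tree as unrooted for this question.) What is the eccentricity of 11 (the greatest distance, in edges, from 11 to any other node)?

3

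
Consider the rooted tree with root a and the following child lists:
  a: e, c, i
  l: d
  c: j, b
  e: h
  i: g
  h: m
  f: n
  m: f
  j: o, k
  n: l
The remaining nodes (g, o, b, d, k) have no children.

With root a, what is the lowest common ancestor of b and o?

c

Ancestors of b (toward the root): b, c, a.
Ancestors of o: o, j, c, a.
The deepest node appearing in both lists is c.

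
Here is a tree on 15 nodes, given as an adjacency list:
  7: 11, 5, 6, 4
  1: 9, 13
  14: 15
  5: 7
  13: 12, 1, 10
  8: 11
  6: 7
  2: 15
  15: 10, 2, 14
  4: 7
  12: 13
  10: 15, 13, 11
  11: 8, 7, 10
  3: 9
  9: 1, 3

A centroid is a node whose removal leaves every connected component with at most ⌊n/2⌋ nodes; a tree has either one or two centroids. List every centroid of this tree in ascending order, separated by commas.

10

Delete 10: the remaining components have sizes 6, 5, 3. Max 6 ≤ 7, so 10 is a centroid.
No neighbour of 10 does as well, so 10 is the unique centroid.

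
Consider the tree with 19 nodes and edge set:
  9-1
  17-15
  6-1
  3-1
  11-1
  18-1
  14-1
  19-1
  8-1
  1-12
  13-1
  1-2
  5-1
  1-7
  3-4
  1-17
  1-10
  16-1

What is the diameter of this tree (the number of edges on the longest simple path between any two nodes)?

4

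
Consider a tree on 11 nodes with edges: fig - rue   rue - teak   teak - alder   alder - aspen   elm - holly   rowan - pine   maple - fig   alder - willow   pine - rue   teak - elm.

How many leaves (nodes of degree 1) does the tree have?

5

The leaves are aspen, holly, maple, rowan, willow.
That is 5 leaves.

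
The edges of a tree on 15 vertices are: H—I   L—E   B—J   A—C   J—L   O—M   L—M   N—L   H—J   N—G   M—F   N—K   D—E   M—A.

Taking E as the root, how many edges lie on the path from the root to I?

Path from E to I: E – L – J – H – I, which has 4 edges.

4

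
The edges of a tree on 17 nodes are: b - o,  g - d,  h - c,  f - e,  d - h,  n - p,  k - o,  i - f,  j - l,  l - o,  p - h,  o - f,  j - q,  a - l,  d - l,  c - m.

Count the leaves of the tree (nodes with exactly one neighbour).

9

The leaves are a, b, e, g, i, k, m, n, q.
That is 9 leaves.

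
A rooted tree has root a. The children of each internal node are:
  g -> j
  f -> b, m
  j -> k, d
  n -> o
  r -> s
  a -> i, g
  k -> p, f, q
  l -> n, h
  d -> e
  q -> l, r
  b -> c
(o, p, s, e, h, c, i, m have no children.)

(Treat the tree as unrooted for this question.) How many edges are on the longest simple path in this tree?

Starting from o, a farthest node is i at distance 8.
One longest path: o – n – l – q – k – j – g – a – i.
So the diameter is 8.

8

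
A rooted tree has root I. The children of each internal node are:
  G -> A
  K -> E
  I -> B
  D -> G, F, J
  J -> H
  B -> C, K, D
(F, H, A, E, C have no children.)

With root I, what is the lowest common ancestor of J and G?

Path J→root: J D B I; path G→root: G D B I.
First common node: D.

D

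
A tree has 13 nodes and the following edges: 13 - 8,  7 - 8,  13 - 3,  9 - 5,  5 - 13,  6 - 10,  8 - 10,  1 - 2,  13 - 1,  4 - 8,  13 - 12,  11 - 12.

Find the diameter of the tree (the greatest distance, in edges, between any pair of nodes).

5

A longest path is 11 - 12 - 13 - 8 - 10 - 6, with 5 edges.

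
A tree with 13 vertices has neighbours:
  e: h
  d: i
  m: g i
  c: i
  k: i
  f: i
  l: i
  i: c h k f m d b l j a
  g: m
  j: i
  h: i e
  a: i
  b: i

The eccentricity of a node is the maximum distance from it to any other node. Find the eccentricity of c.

A farthest node from c is e (g also at distance 3).
The path c – i – h – e has 3 edges.

3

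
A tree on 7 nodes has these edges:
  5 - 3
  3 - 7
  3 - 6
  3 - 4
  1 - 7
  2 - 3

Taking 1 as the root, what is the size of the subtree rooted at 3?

5

The subtree rooted at 3 contains: 3, 4, 2, 5, 6 — 5 nodes.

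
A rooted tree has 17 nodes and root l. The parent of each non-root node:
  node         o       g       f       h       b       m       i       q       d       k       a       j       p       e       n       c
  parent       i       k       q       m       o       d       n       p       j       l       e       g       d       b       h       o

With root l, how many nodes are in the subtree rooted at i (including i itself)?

6

Descendants of i (including itself): i, o, c, b, e, a. That's 6.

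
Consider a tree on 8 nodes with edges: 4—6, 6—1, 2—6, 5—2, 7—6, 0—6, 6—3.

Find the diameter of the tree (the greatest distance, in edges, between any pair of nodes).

Starting from 4, a farthest node is 5 at distance 3.
One longest path: 4-6-2-5.
So the diameter is 3.

3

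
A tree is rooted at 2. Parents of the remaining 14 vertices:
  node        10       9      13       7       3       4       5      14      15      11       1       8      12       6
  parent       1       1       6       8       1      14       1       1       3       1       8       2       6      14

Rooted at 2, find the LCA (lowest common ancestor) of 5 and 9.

Ancestors of 5 (toward the root): 5, 1, 8, 2.
Ancestors of 9: 9, 1, 8, 2.
The deepest node appearing in both lists is 1.

1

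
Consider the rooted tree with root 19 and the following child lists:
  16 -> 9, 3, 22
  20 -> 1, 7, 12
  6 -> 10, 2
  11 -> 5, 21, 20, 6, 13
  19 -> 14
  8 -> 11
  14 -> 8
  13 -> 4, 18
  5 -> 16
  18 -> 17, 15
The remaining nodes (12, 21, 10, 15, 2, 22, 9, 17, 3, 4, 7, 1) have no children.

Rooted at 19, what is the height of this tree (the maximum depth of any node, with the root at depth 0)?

6

The longest root-to-leaf path is 19–14–8–11–5–16–9 (6 edges).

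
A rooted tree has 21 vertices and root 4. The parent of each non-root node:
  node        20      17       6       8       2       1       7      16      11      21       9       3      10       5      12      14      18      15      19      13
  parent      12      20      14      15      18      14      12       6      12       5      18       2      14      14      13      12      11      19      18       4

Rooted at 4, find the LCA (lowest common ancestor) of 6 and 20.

Ancestors of 6 (toward the root): 6, 14, 12, 13, 4.
Ancestors of 20: 20, 12, 13, 4.
The deepest node appearing in both lists is 12.

12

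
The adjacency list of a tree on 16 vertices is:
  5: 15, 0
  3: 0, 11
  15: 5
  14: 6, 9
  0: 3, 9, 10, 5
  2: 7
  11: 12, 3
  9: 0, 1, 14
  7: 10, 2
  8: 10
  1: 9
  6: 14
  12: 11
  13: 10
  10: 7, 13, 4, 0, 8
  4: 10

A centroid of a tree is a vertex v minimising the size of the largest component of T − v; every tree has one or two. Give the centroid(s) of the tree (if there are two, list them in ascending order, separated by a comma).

Delete 0: the remaining components have sizes 6, 4, 3, 2. Max 6 ≤ 8, so 0 is a centroid.
Every other node leaves some component of size > 8, so the centroid is unique.

0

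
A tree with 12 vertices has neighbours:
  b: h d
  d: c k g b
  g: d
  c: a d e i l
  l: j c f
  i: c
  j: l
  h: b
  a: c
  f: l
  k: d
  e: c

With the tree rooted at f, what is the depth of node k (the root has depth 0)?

Climbing from k to the root: k – d – c – l – f. That's 4 steps.

4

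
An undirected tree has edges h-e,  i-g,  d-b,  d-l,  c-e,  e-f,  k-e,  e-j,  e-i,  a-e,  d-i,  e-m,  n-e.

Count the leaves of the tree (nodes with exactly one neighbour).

11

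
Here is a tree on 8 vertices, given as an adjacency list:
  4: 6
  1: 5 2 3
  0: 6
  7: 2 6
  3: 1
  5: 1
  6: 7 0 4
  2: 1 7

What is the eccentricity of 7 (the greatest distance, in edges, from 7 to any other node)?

3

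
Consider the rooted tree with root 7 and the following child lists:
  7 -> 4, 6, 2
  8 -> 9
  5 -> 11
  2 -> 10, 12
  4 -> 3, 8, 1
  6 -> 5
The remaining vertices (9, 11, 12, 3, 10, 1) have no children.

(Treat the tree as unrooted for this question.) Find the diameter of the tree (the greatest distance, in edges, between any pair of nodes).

A longest path is 11 - 5 - 6 - 7 - 4 - 8 - 9, with 6 edges.

6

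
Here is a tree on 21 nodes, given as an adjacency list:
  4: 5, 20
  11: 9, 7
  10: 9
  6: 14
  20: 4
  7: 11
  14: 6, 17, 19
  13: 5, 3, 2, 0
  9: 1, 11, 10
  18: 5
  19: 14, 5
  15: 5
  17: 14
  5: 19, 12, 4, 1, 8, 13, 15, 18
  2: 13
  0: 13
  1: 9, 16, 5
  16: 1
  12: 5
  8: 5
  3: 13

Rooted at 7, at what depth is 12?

5

7 → 11 → 9 → 1 → 5 → 12 — 5 edges.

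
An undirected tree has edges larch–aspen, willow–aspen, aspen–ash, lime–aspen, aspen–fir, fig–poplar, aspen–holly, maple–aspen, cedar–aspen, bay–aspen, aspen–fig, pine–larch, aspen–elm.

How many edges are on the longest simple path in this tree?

4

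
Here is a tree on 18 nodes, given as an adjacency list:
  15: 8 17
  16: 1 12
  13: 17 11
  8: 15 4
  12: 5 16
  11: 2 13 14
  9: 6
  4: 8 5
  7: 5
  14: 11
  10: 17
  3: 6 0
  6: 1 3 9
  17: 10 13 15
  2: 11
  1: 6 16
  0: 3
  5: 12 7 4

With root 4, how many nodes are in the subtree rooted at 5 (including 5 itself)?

5's subtree: {5, 12, 7, 16, 1, 6, 9, 3, 0}, size 9.

9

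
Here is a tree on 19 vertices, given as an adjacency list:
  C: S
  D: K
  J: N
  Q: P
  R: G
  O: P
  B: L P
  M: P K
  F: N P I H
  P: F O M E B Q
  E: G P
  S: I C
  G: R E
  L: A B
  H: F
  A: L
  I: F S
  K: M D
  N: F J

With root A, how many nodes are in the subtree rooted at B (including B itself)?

17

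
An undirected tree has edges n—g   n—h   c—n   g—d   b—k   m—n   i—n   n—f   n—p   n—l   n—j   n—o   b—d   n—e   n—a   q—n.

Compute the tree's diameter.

5

Starting from k, a farthest node is p at distance 5.
One longest path: k - b - d - g - n - p.
So the diameter is 5.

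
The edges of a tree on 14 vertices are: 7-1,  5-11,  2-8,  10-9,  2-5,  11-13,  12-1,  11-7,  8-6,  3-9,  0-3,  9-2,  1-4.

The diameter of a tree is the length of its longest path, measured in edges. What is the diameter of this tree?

A longest path is 4 - 1 - 7 - 11 - 5 - 2 - 9 - 3 - 0, with 8 edges.

8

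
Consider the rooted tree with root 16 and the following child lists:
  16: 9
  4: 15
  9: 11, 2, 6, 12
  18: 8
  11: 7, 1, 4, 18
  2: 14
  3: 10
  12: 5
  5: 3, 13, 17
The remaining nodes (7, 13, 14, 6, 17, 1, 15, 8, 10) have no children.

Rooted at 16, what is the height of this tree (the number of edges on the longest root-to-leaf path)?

A deepest node is 10, reached by 16 → 9 → 12 → 5 → 3 → 10.
That path has 5 edges, so the height is 5.

5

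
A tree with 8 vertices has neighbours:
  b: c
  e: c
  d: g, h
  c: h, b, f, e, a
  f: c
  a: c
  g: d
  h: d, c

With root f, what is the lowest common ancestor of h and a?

Ancestors of h (toward the root): h, c, f.
Ancestors of a: a, c, f.
The deepest node appearing in both lists is c.

c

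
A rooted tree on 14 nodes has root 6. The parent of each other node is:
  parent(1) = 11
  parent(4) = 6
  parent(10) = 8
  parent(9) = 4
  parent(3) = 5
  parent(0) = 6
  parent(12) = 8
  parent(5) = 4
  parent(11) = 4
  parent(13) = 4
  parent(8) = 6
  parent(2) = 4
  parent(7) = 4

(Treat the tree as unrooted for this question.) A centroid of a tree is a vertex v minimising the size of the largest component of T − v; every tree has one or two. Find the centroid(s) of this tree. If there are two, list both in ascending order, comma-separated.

If 4 is removed the pieces have sizes 5, 2, 2, 1, 1, 1, 1, all ≤ ⌊14/2⌋ = 7.
No neighbour of 4 does as well, so 4 is the unique centroid.

4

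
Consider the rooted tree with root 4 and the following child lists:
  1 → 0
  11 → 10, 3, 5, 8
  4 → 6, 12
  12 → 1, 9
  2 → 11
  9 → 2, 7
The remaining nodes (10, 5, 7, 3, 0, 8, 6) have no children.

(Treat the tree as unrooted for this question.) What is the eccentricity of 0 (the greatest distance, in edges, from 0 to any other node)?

A farthest node from 0 is 10 (5, 3, 8 also at distance 6).
The path 0-1-12-9-2-11-10 has 6 edges.

6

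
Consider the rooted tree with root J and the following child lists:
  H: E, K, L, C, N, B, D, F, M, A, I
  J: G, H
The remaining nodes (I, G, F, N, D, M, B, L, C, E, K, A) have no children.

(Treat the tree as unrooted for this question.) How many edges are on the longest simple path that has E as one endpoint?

3

A farthest node from E is G.
The path E–H–J–G has 3 edges.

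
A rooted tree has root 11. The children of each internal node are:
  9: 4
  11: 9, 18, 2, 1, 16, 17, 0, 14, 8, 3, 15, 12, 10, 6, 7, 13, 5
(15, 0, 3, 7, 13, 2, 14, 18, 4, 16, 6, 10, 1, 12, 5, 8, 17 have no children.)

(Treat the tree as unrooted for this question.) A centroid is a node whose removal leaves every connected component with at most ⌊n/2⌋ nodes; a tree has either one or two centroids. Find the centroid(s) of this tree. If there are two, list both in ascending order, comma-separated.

Removing 11 splits the tree into components of sizes 2, 1, 1, 1, 1, 1, 1, 1, 1, 1, 1, 1, 1, 1, 1, 1, 1; the largest is 2 ≤ ⌊19/2⌋ = 9.
No neighbour of 11 does as well, so 11 is the unique centroid.

11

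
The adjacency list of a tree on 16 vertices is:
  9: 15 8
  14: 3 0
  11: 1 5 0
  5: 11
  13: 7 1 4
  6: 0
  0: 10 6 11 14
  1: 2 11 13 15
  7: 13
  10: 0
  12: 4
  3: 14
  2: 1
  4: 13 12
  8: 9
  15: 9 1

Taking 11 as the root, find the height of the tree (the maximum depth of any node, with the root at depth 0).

The longest root-to-leaf path is 11 – 1 – 13 – 4 – 12 (4 edges).

4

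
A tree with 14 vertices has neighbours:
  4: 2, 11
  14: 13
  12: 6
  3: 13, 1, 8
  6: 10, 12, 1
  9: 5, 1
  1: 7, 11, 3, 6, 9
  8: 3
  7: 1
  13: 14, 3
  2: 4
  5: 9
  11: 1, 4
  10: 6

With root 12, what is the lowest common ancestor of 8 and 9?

1

Ancestors of 8 (toward the root): 8, 3, 1, 6, 12.
Ancestors of 9: 9, 1, 6, 12.
The deepest node appearing in both lists is 1.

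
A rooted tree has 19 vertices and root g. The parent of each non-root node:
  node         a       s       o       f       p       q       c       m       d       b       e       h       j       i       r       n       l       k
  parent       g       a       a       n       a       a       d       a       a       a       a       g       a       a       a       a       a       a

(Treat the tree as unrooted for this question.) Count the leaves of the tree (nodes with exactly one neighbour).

The leaves are b, c, e, f, h, i, j, k, l, m, o, p, q, r, s.
That is 15 leaves.

15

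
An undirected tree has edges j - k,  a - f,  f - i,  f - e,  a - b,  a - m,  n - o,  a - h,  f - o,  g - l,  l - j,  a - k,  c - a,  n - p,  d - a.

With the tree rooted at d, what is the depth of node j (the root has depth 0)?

Climbing from j to the root: j → k → a → d. That's 3 steps.

3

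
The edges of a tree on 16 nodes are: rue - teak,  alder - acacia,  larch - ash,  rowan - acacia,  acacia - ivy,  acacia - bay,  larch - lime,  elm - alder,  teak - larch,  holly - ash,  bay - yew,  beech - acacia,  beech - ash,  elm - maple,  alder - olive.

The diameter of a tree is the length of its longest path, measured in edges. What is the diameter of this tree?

8

A longest path is rue – teak – larch – ash – beech – acacia – alder – elm – maple, with 8 edges.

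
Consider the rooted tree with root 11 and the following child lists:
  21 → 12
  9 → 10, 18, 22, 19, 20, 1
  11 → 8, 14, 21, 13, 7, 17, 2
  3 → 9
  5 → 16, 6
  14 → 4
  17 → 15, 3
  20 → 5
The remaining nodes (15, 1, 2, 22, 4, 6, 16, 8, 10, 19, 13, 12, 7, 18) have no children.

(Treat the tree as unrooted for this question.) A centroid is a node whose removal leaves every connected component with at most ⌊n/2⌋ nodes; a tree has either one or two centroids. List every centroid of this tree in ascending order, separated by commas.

3, 17

If 17 is removed the pieces have sizes 11, 9, 1, all ≤ ⌊22/2⌋ = 11.
3 is adjacent to 17 and is also a centroid (the largest component after removing it is likewise 11).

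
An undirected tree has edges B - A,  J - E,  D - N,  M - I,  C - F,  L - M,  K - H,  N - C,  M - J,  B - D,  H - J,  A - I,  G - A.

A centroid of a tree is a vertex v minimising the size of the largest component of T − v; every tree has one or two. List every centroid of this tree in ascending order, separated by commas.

A, I

Removing A splits the tree into components of sizes 7, 5, 1; the largest is 7 ≤ ⌊14/2⌋ = 7.
I is adjacent to A and is also a centroid (the largest component after removing it is likewise 7).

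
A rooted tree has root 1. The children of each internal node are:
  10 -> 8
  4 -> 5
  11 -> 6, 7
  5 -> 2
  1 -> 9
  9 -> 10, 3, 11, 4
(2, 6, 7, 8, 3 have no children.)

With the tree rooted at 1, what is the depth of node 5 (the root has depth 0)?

3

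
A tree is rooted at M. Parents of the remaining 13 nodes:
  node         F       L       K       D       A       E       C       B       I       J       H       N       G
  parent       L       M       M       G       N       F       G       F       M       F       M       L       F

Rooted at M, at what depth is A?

Path from M to A: M–L–N–A, which has 3 edges.

3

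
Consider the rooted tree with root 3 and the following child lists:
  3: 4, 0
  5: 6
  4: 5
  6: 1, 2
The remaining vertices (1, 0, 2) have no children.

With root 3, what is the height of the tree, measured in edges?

4

1 sits deepest: 3-4-5-6-1 — 4 edges from the root.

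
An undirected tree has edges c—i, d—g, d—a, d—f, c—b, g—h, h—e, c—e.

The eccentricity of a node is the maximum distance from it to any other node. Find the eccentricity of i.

A farthest node from i is f (a also at distance 6).
The path i–c–e–h–g–d–f has 6 edges.

6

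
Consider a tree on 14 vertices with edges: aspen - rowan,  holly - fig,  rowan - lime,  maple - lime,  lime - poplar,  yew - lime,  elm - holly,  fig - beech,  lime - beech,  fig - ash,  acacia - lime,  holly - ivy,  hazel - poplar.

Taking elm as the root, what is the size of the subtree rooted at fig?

The subtree rooted at fig contains: fig, beech, ash, lime, rowan, acacia, poplar, maple, yew, aspen, hazel — 11 nodes.

11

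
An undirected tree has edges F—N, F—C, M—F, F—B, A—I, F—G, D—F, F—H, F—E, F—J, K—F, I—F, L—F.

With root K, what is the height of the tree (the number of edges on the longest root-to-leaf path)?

3

The longest root-to-leaf path is K-F-I-A (3 edges).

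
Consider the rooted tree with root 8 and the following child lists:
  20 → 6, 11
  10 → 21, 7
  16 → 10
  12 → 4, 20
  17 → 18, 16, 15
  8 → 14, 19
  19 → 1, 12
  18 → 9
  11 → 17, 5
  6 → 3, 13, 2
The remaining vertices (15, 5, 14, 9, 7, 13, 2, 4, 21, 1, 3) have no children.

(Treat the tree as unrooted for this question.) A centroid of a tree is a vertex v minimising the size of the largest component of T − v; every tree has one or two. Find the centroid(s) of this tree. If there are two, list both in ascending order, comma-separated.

20

If 20 is removed the pieces have sizes 10, 6, 4, all ≤ ⌊21/2⌋ = 10.
No neighbour of 20 does as well, so 20 is the unique centroid.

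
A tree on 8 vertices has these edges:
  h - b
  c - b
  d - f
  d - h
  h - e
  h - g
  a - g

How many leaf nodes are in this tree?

The leaves are a, c, e, f.
That is 4 leaves.

4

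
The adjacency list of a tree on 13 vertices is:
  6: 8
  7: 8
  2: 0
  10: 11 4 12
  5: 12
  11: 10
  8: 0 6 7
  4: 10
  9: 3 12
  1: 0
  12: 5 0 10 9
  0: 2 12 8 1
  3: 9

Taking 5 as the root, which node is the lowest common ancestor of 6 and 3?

12

6's ancestor chain is 6, 8, 0, 12, 5 and 3's is 3, 9, 12, 5; they first meet at 12.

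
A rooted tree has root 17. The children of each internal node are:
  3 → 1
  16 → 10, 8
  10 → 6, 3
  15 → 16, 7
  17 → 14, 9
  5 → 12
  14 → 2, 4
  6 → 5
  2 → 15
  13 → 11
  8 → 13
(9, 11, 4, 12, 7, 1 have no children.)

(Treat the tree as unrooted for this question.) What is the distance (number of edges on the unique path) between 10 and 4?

5

10 – 16 – 15 – 2 – 14 – 4: 5 edges.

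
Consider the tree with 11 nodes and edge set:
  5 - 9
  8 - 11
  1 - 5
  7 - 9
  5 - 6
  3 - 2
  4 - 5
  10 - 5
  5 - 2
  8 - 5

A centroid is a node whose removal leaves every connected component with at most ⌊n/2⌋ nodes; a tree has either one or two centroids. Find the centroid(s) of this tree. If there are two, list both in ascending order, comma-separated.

Delete 5: the remaining components have sizes 2, 2, 2, 1, 1, 1, 1. Max 2 ≤ 5, so 5 is a centroid.
Every other node leaves some component of size > 5, so the centroid is unique.

5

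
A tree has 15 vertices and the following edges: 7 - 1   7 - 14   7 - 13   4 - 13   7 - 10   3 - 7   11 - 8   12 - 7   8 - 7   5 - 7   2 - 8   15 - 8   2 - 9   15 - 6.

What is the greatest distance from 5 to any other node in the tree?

Distances from 5 peak at 4, attained at 9 (6 also at distance 4).
5-7-8-2-9

4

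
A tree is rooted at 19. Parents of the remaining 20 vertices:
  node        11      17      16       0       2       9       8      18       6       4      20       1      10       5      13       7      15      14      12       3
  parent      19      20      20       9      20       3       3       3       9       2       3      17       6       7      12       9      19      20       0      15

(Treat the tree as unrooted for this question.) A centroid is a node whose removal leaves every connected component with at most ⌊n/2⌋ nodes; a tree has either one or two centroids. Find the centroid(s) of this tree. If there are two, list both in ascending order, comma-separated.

Delete 3: the remaining components have sizes 8, 7, 3, 1, 1. Max 8 ≤ 10, so 3 is a centroid.
No neighbour of 3 does as well, so 3 is the unique centroid.

3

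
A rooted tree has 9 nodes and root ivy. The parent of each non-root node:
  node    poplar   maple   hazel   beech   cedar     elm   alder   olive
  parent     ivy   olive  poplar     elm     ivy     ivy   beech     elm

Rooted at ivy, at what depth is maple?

3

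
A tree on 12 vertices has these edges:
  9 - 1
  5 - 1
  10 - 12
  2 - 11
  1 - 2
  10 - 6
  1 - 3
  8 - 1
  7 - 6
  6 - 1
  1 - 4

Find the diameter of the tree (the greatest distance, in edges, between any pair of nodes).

5

A longest path is 12–10–6–1–2–11, with 5 edges.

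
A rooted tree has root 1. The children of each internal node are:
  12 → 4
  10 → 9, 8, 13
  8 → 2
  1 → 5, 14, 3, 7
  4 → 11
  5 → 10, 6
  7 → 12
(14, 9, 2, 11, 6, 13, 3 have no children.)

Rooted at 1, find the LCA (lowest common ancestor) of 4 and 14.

1

Path 4→root: 4 12 7 1; path 14→root: 14 1.
First common node: 1.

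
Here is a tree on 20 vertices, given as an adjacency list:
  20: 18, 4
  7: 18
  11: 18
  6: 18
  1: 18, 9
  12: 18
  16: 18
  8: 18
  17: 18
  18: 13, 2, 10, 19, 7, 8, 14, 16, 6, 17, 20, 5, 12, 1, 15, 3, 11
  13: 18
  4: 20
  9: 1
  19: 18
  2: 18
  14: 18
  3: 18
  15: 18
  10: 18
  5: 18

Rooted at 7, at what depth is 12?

7 → 18 → 12 — 2 edges.

2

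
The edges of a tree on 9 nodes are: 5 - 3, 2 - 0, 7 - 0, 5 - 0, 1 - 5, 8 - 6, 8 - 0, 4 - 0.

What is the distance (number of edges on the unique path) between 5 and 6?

The path is 5–0–8–6, which has 3 edges.

3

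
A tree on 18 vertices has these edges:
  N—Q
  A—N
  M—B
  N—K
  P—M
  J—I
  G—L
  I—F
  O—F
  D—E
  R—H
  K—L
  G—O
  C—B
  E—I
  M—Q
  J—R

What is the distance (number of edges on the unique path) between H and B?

Walking from H: H - R - J - I - F - O - G - L - K - N - Q - M - B. Length 12.

12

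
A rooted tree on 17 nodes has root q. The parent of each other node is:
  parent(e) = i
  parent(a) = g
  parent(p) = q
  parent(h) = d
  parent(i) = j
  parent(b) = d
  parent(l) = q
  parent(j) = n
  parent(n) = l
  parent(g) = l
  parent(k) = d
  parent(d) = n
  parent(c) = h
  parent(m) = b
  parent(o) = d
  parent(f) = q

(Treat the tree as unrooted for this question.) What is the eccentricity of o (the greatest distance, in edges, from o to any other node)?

A farthest node from o is a (f, e, p also at distance 5).
The path o – d – n – l – g – a has 5 edges.

5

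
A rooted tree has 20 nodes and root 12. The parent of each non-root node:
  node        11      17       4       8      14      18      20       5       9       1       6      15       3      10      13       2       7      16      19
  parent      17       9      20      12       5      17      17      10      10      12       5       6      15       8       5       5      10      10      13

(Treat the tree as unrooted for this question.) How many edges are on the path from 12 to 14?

4

The path is 12 – 8 – 10 – 5 – 14, which has 4 edges.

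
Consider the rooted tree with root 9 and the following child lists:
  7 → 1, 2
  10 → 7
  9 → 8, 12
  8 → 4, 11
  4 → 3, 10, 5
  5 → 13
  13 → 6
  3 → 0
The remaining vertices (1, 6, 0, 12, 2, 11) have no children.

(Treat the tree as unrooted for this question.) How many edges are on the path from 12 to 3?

4

The path is 12–9–8–4–3, which has 4 edges.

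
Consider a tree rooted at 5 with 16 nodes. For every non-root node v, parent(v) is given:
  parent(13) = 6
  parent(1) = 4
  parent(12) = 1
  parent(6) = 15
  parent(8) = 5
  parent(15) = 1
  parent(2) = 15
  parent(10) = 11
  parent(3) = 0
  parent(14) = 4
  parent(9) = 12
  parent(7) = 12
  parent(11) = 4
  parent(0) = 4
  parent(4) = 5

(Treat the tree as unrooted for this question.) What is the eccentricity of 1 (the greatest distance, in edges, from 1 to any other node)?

The node farthest from 1 is 13 (10, 3, 8 also at distance 3), via 1-15-6-13 — 3 edges.

3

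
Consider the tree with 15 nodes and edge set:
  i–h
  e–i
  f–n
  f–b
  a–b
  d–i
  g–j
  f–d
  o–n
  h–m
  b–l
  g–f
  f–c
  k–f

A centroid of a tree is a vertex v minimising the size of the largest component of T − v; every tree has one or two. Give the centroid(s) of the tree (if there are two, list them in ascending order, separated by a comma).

f

Delete f: the remaining components have sizes 5, 3, 2, 2, 1, 1. Max 5 ≤ 7, so f is a centroid.
No neighbour of f does as well, so f is the unique centroid.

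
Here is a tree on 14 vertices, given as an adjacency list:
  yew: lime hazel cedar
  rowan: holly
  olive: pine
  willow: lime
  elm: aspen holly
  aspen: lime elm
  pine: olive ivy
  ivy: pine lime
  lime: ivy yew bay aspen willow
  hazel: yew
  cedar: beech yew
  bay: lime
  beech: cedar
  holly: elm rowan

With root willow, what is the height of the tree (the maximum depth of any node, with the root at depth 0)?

A deepest node is rowan, reached by willow-lime-aspen-elm-holly-rowan.
That path has 5 edges, so the height is 5.

5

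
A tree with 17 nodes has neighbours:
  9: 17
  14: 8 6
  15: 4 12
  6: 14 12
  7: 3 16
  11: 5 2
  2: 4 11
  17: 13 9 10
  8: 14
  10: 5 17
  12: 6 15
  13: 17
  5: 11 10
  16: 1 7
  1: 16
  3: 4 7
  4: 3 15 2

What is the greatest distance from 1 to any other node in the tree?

The node farthest from 1 is 9 (13 also at distance 10), via 1 – 16 – 7 – 3 – 4 – 2 – 11 – 5 – 10 – 17 – 9 — 10 edges.

10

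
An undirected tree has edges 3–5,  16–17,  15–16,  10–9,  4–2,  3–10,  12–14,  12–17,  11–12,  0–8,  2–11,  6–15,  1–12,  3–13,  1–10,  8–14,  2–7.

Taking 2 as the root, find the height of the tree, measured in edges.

6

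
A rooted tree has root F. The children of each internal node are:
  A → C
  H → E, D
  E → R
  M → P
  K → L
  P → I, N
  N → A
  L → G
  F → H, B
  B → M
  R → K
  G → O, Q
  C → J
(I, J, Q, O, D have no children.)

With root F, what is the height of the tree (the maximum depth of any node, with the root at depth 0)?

7

A deepest node is O, reached by F → H → E → R → K → L → G → O.
That path has 7 edges, so the height is 7.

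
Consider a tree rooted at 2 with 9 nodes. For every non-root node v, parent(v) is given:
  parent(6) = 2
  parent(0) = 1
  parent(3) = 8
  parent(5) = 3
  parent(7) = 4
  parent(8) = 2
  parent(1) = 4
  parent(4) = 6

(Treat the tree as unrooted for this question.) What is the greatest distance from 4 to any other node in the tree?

5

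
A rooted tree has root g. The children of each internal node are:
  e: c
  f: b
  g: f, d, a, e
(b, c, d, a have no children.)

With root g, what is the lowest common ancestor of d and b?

Path d→root: d g; path b→root: b f g.
First common node: g.

g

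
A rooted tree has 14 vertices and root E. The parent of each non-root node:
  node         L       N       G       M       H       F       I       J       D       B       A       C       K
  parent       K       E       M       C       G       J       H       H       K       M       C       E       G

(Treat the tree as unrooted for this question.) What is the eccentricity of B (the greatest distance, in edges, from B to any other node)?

A farthest node from B is F.
The path B – M – G – H – J – F has 5 edges.

5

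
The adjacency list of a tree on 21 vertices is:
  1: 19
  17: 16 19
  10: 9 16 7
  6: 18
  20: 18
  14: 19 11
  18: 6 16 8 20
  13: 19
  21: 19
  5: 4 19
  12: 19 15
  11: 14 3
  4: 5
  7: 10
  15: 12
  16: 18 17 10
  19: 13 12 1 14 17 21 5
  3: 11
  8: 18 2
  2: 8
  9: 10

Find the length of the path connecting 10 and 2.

The path is 10–16–18–8–2, which has 4 edges.

4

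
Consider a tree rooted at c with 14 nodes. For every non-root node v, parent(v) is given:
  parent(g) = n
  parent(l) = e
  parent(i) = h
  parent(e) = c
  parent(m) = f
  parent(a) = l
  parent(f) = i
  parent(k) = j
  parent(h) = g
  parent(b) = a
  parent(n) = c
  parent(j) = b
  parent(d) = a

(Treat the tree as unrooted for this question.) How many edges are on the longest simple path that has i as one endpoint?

10

The node farthest from i is k, via i-h-g-n-c-e-l-a-b-j-k — 10 edges.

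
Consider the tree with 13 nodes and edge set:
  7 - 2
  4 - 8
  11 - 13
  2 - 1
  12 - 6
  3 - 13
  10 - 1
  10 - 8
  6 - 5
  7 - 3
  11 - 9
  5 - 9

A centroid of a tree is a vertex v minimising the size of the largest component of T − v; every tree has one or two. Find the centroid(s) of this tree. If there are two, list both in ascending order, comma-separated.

If 3 is removed the pieces have sizes 6, 6, all ≤ ⌊13/2⌋ = 6.
Every other node leaves some component of size > 6, so the centroid is unique.

3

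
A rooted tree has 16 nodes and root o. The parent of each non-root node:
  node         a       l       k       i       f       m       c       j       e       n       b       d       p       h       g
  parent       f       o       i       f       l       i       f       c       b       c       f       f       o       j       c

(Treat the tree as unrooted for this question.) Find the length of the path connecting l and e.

l - f - b - e: 3 edges.

3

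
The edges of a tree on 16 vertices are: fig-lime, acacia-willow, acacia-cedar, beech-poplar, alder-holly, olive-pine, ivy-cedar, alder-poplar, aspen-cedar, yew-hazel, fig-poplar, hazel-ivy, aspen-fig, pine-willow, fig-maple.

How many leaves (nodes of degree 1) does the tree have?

6

Exactly 6 nodes have a single neighbour: beech, holly, lime, maple, olive, yew.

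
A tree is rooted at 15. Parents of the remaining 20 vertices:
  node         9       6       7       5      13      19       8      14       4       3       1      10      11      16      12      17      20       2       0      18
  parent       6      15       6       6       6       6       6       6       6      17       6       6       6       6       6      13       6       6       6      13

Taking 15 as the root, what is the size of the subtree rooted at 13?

4

13's subtree: {13, 17, 18, 3}, size 4.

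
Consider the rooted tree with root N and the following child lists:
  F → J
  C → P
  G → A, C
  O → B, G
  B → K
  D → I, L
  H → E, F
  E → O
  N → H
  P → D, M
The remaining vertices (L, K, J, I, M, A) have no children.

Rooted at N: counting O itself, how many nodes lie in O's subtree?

11

O's subtree: {O, B, G, K, A, C, P, M, D, L, I}, size 11.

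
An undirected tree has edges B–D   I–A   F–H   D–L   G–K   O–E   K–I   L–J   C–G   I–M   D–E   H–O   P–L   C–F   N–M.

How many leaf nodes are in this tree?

5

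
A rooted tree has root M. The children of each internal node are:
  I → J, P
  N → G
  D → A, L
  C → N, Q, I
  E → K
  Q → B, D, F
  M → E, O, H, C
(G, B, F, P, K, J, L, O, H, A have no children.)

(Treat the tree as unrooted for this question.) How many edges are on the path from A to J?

Walking from A: A - D - Q - C - I - J. Length 5.

5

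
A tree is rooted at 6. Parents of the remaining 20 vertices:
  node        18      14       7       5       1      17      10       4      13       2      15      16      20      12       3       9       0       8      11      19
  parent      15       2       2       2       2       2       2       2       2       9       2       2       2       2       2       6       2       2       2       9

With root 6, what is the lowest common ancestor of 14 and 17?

2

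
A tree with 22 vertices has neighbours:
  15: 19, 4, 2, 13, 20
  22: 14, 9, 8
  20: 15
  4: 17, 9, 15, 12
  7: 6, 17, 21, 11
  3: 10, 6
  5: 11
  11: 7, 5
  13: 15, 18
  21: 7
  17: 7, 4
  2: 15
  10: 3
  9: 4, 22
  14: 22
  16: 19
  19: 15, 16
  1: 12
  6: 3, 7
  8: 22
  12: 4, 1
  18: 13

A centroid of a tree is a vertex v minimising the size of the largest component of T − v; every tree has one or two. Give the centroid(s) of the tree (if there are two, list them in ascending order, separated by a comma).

4

Removing 4 splits the tree into components of sizes 8, 7, 4, 2; the largest is 8 ≤ ⌊22/2⌋ = 11.
No neighbour of 4 does as well, so 4 is the unique centroid.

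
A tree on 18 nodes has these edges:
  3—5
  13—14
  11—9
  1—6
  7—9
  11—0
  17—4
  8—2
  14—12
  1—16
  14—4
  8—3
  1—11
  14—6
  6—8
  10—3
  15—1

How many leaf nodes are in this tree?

10

Exactly 10 nodes have a single neighbour: 0, 2, 5, 7, 10, 12, 13, 15, 16, 17.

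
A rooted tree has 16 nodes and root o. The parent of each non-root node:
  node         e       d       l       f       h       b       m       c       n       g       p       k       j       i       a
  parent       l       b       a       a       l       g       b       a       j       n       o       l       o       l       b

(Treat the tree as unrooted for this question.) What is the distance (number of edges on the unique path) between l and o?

6

The path is l–a–b–g–n–j–o, which has 6 edges.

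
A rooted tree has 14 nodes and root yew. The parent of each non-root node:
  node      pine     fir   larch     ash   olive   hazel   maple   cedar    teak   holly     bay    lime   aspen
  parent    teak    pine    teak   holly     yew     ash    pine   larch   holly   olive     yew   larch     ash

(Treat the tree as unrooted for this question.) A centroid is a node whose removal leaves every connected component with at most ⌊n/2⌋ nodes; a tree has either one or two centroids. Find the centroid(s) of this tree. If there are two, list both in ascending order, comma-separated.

Delete holly: the remaining components have sizes 7, 3, 3. Max 7 ≤ 7, so holly is a centroid.
Its neighbour teak also leaves a largest component of size 7, so both are centroids.

holly, teak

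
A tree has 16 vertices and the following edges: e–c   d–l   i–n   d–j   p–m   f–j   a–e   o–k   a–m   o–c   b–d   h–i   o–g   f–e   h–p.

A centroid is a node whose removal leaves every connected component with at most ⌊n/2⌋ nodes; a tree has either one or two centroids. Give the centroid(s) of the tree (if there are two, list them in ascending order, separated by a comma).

e

Removing e splits the tree into components of sizes 6, 5, 4; the largest is 6 ≤ ⌊16/2⌋ = 8.
Every other node leaves some component of size > 8, so the centroid is unique.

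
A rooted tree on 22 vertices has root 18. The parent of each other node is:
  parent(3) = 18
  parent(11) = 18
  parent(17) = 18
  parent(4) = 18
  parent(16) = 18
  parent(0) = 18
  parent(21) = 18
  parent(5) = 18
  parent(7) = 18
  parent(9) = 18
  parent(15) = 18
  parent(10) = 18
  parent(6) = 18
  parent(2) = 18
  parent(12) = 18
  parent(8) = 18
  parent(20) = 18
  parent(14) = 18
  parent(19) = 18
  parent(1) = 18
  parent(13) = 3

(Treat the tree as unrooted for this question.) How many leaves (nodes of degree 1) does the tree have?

20

Degree-1 nodes: 0, 1, 2, 4, 5, 6, 7, 8, 9, 10, 11, 12, 13, 14, 15, 16, 17, 19, 20, 21 — 20 of them.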